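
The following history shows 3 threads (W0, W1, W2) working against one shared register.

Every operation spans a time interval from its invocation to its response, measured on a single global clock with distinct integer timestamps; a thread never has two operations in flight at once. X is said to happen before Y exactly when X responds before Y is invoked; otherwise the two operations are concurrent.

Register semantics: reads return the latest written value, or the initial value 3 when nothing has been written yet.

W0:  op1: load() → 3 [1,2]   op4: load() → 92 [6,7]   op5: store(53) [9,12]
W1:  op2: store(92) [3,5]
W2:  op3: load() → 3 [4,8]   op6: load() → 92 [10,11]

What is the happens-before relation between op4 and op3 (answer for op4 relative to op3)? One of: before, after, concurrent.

concurrent

op4 spans [6,7], op3 spans [4,8]
the intervals overlap in both directions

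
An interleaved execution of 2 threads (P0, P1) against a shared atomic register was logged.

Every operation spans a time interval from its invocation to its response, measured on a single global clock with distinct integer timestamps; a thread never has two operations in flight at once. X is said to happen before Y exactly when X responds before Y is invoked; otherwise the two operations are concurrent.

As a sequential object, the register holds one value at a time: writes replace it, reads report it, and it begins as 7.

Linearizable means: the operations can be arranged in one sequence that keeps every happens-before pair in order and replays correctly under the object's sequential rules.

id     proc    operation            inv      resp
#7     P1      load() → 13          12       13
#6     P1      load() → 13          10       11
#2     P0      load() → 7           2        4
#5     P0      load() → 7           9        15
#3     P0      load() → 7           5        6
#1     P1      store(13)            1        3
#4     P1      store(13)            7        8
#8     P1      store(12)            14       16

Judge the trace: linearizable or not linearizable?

the violation lands at event 6, #3's response at time 6: events 1..5 linearize, events 1..6 do not
the 3 completed operations admit 2 real-time orders; each fails the atomic register replay
take #1, #2, #3: step 2 already fails, because #2 load() → 7 cannot occur there
take #2, #1, #3: step 3 already fails, because #3 load() → 7 cannot occur there

not linearizable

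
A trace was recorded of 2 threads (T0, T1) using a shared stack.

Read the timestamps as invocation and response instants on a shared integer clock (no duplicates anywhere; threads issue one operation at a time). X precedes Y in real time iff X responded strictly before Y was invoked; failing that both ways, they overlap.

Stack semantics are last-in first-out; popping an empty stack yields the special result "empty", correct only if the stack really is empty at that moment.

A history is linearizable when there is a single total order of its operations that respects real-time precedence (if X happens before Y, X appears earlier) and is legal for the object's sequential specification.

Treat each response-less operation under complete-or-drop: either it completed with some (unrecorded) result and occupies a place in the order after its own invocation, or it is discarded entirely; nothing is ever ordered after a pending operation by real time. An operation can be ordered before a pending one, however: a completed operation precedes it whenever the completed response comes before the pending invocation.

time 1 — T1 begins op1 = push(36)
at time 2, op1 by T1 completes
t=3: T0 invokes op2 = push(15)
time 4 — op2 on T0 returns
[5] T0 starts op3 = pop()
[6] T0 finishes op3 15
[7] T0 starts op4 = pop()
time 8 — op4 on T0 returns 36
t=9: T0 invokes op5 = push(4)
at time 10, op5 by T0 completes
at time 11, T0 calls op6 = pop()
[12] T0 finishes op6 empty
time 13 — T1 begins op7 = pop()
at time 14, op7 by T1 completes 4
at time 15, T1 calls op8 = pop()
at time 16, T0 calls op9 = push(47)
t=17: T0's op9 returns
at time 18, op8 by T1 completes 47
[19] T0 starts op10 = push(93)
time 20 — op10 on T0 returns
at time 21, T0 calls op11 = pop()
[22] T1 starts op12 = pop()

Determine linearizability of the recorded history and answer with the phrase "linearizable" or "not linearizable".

through event 11 a valid linearization exists; event 12 (op6 responding at time 12) ends that
a single order respects real time; the 6 completed stack operations fail replay along it
e.g. op1, op2, op3, op4, op5, op6: illegal at step 6, since op6 pop() → empty cannot apply there

not linearizable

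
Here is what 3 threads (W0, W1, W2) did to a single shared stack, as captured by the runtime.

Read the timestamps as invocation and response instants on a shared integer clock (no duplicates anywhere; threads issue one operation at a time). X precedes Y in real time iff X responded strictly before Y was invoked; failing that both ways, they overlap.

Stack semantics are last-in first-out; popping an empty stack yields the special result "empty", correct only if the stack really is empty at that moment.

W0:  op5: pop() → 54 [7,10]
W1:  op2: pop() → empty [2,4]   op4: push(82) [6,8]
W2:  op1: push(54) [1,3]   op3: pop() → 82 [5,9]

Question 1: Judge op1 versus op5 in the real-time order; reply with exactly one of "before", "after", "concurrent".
op1 spans [1,3], op5 spans [7,10]
resp(op1)=3 < inv(op5)=7

before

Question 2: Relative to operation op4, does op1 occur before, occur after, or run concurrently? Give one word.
op1 spans [1,3], op4 spans [6,8]
resp(op1)=3 < inv(op4)=6

before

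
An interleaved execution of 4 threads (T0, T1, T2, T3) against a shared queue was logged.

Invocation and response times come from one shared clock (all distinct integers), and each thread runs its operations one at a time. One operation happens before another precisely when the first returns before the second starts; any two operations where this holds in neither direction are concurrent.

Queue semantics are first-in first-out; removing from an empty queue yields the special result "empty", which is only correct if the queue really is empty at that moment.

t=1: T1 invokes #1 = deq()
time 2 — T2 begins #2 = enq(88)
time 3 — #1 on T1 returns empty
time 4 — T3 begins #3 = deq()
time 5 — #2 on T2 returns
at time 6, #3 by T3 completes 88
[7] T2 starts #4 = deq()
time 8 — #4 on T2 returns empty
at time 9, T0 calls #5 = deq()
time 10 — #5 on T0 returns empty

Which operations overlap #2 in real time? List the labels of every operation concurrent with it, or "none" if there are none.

#2 spans [2,5]: anything still running between times 2 and 5 counts as concurrent
#1 [1,3]: concurrent
#3 [4,6]: concurrent
#4 [7,8]: after
#5 [9,10]: after

#1, #3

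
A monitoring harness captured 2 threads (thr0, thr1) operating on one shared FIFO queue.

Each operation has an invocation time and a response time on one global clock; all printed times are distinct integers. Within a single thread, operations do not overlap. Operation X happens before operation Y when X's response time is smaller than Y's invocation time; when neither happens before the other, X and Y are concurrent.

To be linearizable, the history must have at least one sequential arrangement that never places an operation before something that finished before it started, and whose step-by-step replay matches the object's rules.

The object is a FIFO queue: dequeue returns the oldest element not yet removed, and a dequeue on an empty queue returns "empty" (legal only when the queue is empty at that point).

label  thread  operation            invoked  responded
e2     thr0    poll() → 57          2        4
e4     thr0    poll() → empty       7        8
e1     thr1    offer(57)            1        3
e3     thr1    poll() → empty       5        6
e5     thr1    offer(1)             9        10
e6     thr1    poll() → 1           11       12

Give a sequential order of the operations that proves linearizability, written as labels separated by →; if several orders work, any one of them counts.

1. e1 offer(57), leaving queue <57>
2. e2 poll() → 57, leaving queue <>
3. e3 poll() → empty, leaving queue <>
4. e4 poll() → empty, leaving queue <>
5. e5 offer(1), leaving queue <1>
6. e6 poll() → 1, leaving queue <>

e1 → e2 → e3 → e4 → e5 → e6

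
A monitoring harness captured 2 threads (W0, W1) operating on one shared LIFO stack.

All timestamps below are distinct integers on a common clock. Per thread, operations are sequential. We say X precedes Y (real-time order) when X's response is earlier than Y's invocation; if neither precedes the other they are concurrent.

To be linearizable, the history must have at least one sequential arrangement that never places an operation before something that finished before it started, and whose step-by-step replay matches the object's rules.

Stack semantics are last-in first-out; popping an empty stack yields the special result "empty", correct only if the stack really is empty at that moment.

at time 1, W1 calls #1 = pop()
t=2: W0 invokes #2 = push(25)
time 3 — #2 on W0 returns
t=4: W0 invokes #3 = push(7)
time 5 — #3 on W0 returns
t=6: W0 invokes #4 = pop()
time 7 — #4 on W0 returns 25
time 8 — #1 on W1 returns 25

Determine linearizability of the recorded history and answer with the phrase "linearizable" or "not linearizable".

not linearizable

through event 7 a valid linearization exists; event 8 (#1 responding at time 8) ends that
every one of the 4 real-time-consistent orders over 4 completed LIFO stack ops fails the sequential spec
one such order, #1, #2, #3, #4, breaks at step 1 where #1 pop() → 25 is illegal
one such order, #2, #1, #3, #4, breaks at step 4 where #4 pop() → 25 is illegal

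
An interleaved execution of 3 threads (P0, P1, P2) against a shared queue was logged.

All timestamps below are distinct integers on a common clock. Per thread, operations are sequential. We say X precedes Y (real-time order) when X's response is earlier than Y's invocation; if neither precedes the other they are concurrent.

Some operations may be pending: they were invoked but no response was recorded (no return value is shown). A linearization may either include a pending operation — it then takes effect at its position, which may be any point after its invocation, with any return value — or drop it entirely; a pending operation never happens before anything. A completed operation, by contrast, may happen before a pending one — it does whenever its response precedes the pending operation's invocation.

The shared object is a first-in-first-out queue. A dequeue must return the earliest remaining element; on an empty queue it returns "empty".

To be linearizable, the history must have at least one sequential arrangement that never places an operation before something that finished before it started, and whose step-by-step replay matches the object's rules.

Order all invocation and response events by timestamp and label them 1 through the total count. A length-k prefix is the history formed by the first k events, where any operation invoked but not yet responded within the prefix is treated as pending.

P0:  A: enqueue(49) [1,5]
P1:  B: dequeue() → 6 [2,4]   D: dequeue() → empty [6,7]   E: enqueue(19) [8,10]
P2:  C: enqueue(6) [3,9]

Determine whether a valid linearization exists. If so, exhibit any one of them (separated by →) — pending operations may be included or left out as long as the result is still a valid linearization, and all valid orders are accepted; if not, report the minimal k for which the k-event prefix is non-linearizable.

prefix check: 1..6 passes, 1..7 fails once D's time-7 response joins
the 3 completed operations admit 2 real-time orders; each fails the queue replay
no escape via the 1 pending operation (C): every completion choice fails
e.g. A, B, D (pending dropped): illegal at step 2, since B dequeue() → 6 cannot apply there
e.g. B, A, D (pending dropped): illegal at step 1, since B dequeue() → 6 cannot apply there

not linearizable — minimal violating prefix: 7 events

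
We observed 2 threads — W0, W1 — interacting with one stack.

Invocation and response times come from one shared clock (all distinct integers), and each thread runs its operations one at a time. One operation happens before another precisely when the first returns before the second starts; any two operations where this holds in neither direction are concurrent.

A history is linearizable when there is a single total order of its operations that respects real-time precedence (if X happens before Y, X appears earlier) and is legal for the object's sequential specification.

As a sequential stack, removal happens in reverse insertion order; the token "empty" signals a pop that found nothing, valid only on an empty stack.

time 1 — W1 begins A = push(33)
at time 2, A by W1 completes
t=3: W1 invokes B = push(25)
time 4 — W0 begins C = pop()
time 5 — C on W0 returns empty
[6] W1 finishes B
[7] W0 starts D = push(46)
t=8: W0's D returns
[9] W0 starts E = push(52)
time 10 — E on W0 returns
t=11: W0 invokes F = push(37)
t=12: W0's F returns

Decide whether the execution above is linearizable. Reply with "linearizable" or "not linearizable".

not linearizable

the violation lands at event 5, C's response at time 5: events 1..4 linearize, events 1..5 do not
the completed operations (2 total) allow one real-time order; the stack replay rejects it
no completion choice of the 1 pending operation (B) rescues it — every subset was tried
for example A, C (pending dropped) fails at step 2: C pop() → empty is not legal there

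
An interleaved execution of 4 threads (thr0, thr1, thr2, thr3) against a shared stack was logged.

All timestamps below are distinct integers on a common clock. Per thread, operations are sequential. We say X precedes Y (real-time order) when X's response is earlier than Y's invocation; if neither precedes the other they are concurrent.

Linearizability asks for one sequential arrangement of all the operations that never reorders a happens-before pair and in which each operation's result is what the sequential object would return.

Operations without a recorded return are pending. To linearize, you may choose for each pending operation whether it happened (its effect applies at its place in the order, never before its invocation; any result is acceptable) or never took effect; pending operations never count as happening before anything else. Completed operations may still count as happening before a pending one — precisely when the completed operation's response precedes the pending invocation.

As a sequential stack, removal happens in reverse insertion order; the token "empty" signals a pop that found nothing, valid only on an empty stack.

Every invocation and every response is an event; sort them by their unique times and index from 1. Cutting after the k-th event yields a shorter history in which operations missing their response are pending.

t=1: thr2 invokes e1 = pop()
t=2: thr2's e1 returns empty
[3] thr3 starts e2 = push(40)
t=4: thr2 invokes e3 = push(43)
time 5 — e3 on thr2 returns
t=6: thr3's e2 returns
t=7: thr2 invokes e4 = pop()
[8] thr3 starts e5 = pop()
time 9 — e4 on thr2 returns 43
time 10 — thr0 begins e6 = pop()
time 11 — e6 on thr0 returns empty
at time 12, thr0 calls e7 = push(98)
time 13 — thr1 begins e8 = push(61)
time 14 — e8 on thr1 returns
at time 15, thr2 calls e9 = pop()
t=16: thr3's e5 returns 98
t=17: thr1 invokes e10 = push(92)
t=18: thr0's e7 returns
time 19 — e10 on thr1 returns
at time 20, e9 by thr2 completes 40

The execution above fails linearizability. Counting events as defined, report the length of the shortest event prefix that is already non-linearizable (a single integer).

16

events 1..15 are linearizable; a witness order is e1, e2, e3, e4, e5, e6, e7, e8:
1. e1 pop() → empty, leaving stack <>
2. e2 push(40), leaving stack <40>
3. e3 push(43), leaving stack <40,43>
4. e4 pop() → 43, leaving stack <40>
5. e5 pop() (pending, included), leaving stack <>
6. e6 pop() → empty, leaving stack <>
7. e7 push(98) (pending, included), leaving stack <98>
8. e8 push(61), leaving stack <98,61>
adding event 16 (e5 responds at 16) leaves no legal real-time order
no escape via the 2 pending operations (e7, e9): every completion choice fails
sample order e1, e2, e3, e4, e5, e6, e8 (pending dropped) stalls at step 5 — e5 pop() → 98 has no legal effect
sample order e1, e2, e3, e4, e6, e5, e8 (pending dropped) stalls at step 5 — e6 pop() → empty has no legal effect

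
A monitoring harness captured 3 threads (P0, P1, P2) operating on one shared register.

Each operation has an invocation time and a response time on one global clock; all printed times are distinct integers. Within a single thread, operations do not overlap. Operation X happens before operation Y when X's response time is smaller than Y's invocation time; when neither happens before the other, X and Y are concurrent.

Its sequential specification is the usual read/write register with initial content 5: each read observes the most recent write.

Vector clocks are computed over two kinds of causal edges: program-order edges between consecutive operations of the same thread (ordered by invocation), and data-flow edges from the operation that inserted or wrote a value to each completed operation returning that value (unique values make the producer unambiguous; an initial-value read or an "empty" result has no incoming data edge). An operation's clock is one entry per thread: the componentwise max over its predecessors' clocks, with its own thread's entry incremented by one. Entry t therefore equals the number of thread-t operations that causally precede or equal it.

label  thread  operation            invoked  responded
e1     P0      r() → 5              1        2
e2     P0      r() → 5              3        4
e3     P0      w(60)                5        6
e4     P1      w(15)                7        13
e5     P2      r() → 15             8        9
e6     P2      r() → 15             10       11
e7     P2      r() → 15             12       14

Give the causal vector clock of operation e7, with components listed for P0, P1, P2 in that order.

root op e4, invoked 7: fresh clock plus P1's own tick → (0, 1, 0)
root op e1, invoked 1: fresh clock plus P0's own tick → (1, 0, 0)
from VC(e4)=(0, 1, 0), e5 (invoked 8) maxes components and bumps P2 → (0, 1, 1)
from VC(e1)=(1, 0, 0), e2 (invoked 3) maxes components and bumps P0 → (2, 0, 0)
from VC(e4)=(0, 1, 0), VC(e5)=(0, 1, 1), e6 (invoked 10) maxes components and bumps P2 → (0, 1, 2)
from VC(e2)=(2, 0, 0), e3 (invoked 5) maxes components and bumps P0 → (3, 0, 0)
from VC(e4)=(0, 1, 0), VC(e6)=(0, 1, 2), e7 (invoked 12) maxes components and bumps P2 → (0, 1, 3)
target: VC(e7) = (0, 1, 3)

(0, 1, 3)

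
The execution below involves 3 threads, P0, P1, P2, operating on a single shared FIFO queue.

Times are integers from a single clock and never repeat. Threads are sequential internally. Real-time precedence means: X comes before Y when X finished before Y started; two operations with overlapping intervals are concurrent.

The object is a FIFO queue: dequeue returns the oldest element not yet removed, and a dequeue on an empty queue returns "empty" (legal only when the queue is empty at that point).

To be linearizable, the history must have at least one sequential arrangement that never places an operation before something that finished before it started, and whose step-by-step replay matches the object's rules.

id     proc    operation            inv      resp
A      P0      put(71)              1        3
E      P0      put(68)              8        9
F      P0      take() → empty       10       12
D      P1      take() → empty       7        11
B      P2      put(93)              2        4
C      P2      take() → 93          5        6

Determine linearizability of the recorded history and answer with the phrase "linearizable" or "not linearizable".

the violation lands at event 11, D's response at time 11: events 1..10 linearize, events 1..11 do not
5 completed operations, 4 real-time-consistent orders — every FIFO queue replay fails
every completion of the 1 pending operation (F) was checked; none linearizes
for example A, B, C, D, E (pending dropped) fails at step 3: C take() → 93 is not legal there
for example A, B, C, E, D (pending dropped) fails at step 3: C take() → 93 is not legal there

not linearizable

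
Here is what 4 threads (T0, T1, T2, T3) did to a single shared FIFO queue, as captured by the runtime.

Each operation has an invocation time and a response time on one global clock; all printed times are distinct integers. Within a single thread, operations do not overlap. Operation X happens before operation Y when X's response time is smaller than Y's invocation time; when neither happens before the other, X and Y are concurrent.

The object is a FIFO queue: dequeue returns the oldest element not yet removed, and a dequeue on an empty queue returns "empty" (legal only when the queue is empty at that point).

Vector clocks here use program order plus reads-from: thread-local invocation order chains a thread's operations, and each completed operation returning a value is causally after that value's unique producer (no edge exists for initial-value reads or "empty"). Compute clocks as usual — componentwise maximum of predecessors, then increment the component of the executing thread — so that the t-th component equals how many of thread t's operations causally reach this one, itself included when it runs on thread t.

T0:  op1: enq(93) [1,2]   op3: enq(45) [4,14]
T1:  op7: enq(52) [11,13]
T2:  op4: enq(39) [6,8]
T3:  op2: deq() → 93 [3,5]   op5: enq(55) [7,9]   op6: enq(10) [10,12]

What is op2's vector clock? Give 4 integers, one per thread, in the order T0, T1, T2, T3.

(1, 0, 0, 1)

op4 (invocation 6): nothing precedes it; T2's component alone gives (0, 0, 1, 0)
op7 (invocation 11): nothing precedes it; T1's component alone gives (0, 1, 0, 0)
op1 (invocation 1): nothing precedes it; T0's component alone gives (1, 0, 0, 0)
merge at op2 (invoked 3): VC(op1)=(1, 0, 0, 0), own-thread bump on T3 → (1, 0, 0, 1)
merge at op3 (invoked 4): VC(op1)=(1, 0, 0, 0), own-thread bump on T0 → (2, 0, 0, 0)
merge at op5 (invoked 7): VC(op2)=(1, 0, 0, 1), own-thread bump on T3 → (1, 0, 0, 2)
merge at op6 (invoked 10): VC(op5)=(1, 0, 0, 2), own-thread bump on T3 → (1, 0, 0, 3)
target: VC(op2) = (1, 0, 0, 1)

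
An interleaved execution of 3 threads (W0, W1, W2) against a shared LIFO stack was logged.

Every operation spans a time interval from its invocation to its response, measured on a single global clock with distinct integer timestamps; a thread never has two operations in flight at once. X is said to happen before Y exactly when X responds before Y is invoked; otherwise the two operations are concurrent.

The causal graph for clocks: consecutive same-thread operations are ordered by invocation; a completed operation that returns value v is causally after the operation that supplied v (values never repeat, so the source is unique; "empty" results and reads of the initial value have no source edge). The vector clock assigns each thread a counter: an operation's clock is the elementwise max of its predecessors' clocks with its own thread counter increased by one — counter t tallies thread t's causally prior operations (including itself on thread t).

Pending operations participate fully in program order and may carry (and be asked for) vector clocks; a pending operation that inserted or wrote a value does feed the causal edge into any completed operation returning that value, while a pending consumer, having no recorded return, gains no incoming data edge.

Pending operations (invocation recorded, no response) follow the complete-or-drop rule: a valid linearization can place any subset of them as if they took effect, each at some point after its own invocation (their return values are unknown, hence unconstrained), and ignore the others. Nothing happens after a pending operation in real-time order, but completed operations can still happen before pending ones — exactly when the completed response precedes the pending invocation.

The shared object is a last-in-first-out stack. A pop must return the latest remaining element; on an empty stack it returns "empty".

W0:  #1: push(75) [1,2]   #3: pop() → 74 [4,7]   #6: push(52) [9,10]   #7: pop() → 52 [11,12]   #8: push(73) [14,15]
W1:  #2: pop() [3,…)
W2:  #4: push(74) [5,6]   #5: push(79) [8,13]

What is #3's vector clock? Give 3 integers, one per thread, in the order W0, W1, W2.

#4, invoked 5, has no incoming edges; only W2's bump applies → (0, 0, 1)
#2, invoked 3, has no incoming edges; only W1's bump applies → (0, 1, 0)
#1, invoked 1, has no incoming edges; only W0's bump applies → (1, 0, 0)
VC(#5, invoked at 8): max of VC(#4)=(0, 0, 1), then +1 on thread W2 → (0, 0, 2)
VC(#3, invoked at 4): max of VC(#1)=(1, 0, 0), VC(#4)=(0, 0, 1), then +1 on thread W0 → (2, 0, 1)
VC(#6, invoked at 9): max of VC(#3)=(2, 0, 1), then +1 on thread W0 → (3, 0, 1)
VC(#7, invoked at 11): max of VC(#6)=(3, 0, 1), then +1 on thread W0 → (4, 0, 1)
VC(#8, invoked at 14): max of VC(#7)=(4, 0, 1), then +1 on thread W0 → (5, 0, 1)
target: VC(#3) = (2, 0, 1)

(2, 0, 1)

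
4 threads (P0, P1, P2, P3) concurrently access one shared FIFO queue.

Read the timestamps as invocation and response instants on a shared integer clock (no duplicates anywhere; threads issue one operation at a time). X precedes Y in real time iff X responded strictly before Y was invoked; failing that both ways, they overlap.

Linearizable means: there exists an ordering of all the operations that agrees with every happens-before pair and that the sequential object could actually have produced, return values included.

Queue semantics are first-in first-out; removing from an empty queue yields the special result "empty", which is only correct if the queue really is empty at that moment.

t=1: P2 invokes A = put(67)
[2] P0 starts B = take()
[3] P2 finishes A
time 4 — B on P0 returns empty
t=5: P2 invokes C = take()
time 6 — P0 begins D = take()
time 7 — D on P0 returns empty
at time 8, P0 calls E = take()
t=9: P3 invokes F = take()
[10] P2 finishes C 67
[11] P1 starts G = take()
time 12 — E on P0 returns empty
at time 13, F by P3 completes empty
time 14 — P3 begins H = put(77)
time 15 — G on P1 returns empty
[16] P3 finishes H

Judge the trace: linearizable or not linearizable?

witness order: B, A, C, D, E, F, G, H
step 1: B take() → empty — queue <>
step 2: A put(67) — queue <67>
step 3: C take() → 67 — queue <>
step 4: D take() → empty — queue <>
step 5: E take() → empty — queue <>
step 6: F take() → empty — queue <>
step 7: G take() → empty — queue <>
step 8: H put(77) — queue <77>

linearizable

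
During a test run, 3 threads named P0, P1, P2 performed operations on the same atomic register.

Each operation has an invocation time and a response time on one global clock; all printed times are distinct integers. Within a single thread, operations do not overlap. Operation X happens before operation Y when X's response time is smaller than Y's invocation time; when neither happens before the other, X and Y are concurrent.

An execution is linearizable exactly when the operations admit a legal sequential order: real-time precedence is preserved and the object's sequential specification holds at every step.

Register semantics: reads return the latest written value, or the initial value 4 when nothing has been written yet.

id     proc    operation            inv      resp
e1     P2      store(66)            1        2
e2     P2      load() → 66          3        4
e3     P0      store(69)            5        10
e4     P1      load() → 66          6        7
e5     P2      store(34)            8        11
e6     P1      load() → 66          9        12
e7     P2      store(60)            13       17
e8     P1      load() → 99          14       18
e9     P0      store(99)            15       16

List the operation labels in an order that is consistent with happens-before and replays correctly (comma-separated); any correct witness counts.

e1, e2, e4, e6, e3, e5, e7, e9, e8

step 1: e1 store(66) — value 66
step 2: e2 load() → 66 — value 66
step 3: e4 load() → 66 — value 66
step 4: e6 load() → 66 — value 66
step 5: e3 store(69) — value 69
step 6: e5 store(34) — value 34
step 7: e7 store(60) — value 60
step 8: e9 store(99) — value 99
step 9: e8 load() → 99 — value 99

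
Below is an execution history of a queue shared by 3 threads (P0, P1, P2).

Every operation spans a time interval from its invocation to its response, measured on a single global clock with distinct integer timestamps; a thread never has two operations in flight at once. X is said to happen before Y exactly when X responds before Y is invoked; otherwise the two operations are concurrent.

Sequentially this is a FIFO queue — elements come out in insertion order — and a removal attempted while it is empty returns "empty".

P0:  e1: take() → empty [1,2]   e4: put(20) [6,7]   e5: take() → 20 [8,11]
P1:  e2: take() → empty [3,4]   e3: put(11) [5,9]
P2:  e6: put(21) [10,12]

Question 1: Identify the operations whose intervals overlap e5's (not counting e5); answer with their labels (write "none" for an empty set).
e5 spans [8,11]: anything still running between times 8 and 11 counts as concurrent
e1 [1,2]: before
e2 [3,4]: before
e3 [5,9]: concurrent
e4 [6,7]: before
e6 [10,12]: concurrent

e3, e6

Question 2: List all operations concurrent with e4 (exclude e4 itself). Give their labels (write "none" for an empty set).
overlap test against e4 [6,7]: concurrent iff the interval meets 6..7
e1 [1,2]: before
e2 [3,4]: before
e3 [5,9]: concurrent
e5 [8,11]: after
e6 [10,12]: after

e3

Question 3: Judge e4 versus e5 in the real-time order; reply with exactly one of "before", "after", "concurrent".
e4 spans [6,7], e5 spans [8,11]
resp(e4)=7 < inv(e5)=8

before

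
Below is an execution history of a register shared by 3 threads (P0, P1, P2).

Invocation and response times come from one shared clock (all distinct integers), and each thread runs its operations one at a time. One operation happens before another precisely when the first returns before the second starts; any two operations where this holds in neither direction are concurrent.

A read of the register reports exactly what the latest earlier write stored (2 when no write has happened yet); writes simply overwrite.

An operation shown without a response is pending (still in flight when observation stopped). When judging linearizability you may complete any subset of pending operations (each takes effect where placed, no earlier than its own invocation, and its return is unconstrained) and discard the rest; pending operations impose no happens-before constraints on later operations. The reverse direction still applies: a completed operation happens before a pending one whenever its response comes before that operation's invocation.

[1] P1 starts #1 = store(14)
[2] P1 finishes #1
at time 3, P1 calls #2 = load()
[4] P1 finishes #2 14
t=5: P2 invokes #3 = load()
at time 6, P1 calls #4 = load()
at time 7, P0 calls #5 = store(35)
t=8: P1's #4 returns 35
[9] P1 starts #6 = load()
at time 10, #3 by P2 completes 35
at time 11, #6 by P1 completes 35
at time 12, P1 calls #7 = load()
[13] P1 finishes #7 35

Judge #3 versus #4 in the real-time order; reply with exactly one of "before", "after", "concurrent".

concurrent

#3 spans [5,10], #4 spans [6,8]
the intervals overlap in both directions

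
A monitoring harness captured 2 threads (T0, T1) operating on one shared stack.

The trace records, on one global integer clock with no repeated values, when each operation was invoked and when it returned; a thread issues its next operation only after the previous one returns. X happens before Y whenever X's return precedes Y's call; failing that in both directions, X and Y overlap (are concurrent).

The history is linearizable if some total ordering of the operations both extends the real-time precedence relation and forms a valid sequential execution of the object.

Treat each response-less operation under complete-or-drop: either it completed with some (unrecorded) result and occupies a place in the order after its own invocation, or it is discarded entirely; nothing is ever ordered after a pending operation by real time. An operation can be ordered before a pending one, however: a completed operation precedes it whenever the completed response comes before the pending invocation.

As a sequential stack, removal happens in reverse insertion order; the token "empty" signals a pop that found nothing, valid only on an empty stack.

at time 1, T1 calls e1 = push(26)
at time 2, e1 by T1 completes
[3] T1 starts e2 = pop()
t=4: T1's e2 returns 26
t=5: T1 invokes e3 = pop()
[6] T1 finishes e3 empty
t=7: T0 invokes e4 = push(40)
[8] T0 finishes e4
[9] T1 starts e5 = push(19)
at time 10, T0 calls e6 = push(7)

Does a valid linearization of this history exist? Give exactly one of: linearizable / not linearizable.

one valid linearization: e1, e2, e3, e4
after step 1 (e1 push(26)): stack <26>
after step 2 (e2 pop() → 26): stack <>
after step 3 (e3 pop() → empty): stack <>
after step 4 (e4 push(40)): stack <40>

linearizable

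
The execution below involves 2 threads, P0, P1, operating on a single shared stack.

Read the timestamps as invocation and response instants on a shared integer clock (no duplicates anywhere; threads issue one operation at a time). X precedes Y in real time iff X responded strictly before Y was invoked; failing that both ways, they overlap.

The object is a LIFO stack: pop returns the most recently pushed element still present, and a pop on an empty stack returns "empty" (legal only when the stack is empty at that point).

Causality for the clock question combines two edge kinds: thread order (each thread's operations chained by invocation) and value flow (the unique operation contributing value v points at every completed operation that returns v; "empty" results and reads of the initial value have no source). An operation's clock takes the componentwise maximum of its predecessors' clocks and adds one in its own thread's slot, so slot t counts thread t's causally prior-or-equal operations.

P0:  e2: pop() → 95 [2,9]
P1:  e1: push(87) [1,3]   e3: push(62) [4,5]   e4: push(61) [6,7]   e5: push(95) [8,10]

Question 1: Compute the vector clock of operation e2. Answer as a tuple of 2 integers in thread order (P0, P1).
(1, 4)

invoked at 1, e1 has no predecessors; its own P1 bump gives (0, 1)
e3, invoked 4, takes VC(e1)=(0, 1) under max, adds 1 for P1 → (0, 2)
e4, invoked 6, takes VC(e3)=(0, 2) under max, adds 1 for P1 → (0, 3)
e5, invoked 8, takes VC(e4)=(0, 3) under max, adds 1 for P1 → (0, 4)
e2, invoked 2, takes VC(e5)=(0, 4) under max, adds 1 for P0 → (1, 4)
target: VC(e2) = (1, 4)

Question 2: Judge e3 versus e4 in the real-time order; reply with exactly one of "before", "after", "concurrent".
before

e3 spans [4,5], e4 spans [6,7]
resp(e3)=5 < inv(e4)=6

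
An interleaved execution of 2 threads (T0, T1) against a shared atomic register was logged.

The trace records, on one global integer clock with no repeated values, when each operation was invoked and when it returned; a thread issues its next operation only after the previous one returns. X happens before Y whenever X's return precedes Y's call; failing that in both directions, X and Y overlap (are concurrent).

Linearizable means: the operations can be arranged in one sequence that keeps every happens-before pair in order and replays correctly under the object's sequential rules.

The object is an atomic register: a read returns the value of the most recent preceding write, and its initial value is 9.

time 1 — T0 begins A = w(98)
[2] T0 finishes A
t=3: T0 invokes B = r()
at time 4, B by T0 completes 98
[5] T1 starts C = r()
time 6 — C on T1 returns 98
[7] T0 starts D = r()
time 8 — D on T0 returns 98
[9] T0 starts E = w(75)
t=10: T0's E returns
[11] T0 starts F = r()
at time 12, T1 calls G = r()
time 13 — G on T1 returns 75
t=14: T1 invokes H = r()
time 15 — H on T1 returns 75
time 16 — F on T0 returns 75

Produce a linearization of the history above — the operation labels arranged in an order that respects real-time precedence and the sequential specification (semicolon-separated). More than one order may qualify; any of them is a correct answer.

A; B; C; D; E; F; G; H

1. A w(98), leaving value 98
2. B r() → 98, leaving value 98
3. C r() → 98, leaving value 98
4. D r() → 98, leaving value 98
5. E w(75), leaving value 75
6. F r() → 75, leaving value 75
7. G r() → 75, leaving value 75
8. H r() → 75, leaving value 75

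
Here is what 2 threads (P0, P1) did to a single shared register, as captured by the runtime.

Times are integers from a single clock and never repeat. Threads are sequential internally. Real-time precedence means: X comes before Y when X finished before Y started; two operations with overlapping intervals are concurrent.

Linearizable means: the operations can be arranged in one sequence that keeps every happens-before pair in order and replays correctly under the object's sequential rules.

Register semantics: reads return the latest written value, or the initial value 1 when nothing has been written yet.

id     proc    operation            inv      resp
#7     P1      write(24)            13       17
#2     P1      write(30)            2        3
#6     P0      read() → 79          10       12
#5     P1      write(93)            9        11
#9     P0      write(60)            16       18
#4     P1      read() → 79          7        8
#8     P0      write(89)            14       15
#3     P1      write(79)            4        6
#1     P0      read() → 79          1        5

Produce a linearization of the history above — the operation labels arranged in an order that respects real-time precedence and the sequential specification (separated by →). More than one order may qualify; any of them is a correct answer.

step 1: #2 write(30) — value 30
step 2: #3 write(79) — value 79
step 3: #1 read() → 79 — value 79
step 4: #4 read() → 79 — value 79
step 5: #6 read() → 79 — value 79
step 6: #5 write(93) — value 93
step 7: #7 write(24) — value 24
step 8: #8 write(89) — value 89
step 9: #9 write(60) — value 60

#2 → #3 → #1 → #4 → #6 → #5 → #7 → #8 → #9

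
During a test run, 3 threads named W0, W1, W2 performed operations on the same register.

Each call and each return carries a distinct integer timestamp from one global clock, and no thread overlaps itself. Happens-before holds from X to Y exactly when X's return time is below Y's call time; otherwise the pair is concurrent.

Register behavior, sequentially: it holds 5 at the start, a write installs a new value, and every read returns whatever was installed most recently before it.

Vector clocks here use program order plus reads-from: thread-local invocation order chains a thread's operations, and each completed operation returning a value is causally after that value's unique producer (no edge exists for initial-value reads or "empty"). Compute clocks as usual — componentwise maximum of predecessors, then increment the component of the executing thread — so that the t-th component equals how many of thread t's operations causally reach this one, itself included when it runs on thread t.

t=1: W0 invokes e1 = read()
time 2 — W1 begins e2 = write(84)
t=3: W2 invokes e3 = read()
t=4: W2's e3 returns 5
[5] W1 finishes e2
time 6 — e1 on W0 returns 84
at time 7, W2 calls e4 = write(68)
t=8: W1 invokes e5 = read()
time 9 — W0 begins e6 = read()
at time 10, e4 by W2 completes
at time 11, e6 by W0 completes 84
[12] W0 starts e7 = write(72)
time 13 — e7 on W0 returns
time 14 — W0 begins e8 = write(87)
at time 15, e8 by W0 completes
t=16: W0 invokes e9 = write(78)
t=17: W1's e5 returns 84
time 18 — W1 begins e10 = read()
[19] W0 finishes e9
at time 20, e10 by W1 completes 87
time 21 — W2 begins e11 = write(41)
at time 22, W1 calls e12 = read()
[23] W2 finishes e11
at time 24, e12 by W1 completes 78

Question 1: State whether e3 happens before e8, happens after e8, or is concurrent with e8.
Answer: before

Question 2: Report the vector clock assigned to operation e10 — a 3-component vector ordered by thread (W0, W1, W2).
Answer: (4, 3, 0)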